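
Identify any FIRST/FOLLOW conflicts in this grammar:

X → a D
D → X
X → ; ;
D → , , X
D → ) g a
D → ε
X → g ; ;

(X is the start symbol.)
Nullable non-terminals: D.
FIRST sets used below: FIRST(X) = { ';', 'a', 'g' }

D: nullable alternative(s) D → ε; FOLLOW(D) = { $ }
  D → X: FIRST \ {ε} = { ';', 'a', 'g' } — disjoint from FOLLOW(D)
  D → , , X: FIRST \ {ε} = { ',' } — disjoint from FOLLOW(D)
  D → ) g a: FIRST \ {ε} = { ')' } — disjoint from FOLLOW(D)
  D → ε: FIRST \ {ε} = { } — this is the only nullable alternative, skip

X has no nullable alternative, so no FIRST/FOLLOW check is needed there.

No FIRST/FOLLOW conflicts found.

Answer: No FIRST/FOLLOW conflicts.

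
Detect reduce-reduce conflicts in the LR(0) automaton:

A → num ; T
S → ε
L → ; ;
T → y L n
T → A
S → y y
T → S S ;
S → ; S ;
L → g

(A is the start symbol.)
No reduce-reduce conflicts

Augment with A' → A and build the canonical LR(0) collection (I0 = CLOSURE({[A' → . A]}), then GOTO on every symbol after a dot until no new states appear). It has 20 states:
  I0: { [A → . num ; T], [A' → . A] }  — shift
  I1: { [A' → A .] }  — accept
  I2: { [A → num . ; T] }  — shift
  I3: { [A → . num ; T], [A → num ; . T], [S → . ; S ;], [S → . y y], [S → .], [T → . A], [T → . S S ;], [T → . y L n] }  — shift, reduce
  I4: { [S → . ; S ;], [S → . y y], [S → .], [S → ; . S ;] }  — shift, reduce
  I5: { [T → A .] }  — reduce
  I6: { [S → . ; S ;], [S → . y y], [S → .], [T → S . S ;] }  — shift, reduce
  I7: { [A → num ; T .] }  — reduce
  I8: { [L → . ; ;], [L → . g], [S → y . y], [T → y . L n] }  — shift
  I9: { [L → ; . ;] }  — shift
  I10: { [T → y L . n] }  — shift
  I11: { [L → g .] }  — reduce
  I12: { [S → y y .] }  — reduce
  I13: { [T → y L n .] }  — reduce
  I14: { [L → ; ; .] }  — reduce
  I15: { [T → S S . ;] }  — shift
  I16: { [S → y . y] }  — shift
  I17: { [T → S S ; .] }  — reduce
  I18: { [S → ; S . ;] }  — shift
  I19: { [S → ; S ; .] }  — reduce

No state contains more than one complete item.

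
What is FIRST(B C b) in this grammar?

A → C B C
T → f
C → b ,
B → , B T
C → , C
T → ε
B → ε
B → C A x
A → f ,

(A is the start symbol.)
{ ',', 'b' }

FIRST sets of the non-terminals involved (from the grammar, by fixed-point iteration):
  FIRST(B) = { ',', 'b', ε }
  FIRST(C) = { ',', 'b' }

To compute FIRST(B C b), process the symbols left to right:
Symbol B is a non-terminal. Add FIRST(B) \ {ε} = { ',', 'b' }
B is nullable (ε ∈ FIRST(B)), continue to the next symbol.
Symbol C is a non-terminal. Add FIRST(C) \ {ε} = { ',', 'b' }
C is not nullable (ε ∉ FIRST(C)), so stop here.
FIRST(B C b) = { ',', 'b' }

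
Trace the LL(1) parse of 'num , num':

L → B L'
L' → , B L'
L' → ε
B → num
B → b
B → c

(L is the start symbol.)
LL(1) parsing maintains a stack (initially the start symbol over $) and the input. At each step: if the stack top is a terminal, match it against the current input token; if it is a non-terminal N, replace it with the RHS of M[N, lookahead] (the unique production whose predict set contains the lookahead).

Stack is shown with the top on the left.

Stack     Input        Action
-----------------------------
L $       num , num $  output L → B L'
B L' $    num , num $  output B → num
num L' $  num , num $  match 'num'
L' $      , num $      output L' → , B L'
, B L' $  , num $      match ','
B L' $    num $        output B → num
num L' $  num $        match 'num'
L' $      $            output L' → ε
$         $            accept

The string is accepted.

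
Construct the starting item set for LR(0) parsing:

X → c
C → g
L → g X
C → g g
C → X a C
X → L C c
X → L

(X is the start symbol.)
First, augment the grammar with X' → X
I₀ = CLOSURE({ [X' → . X] }):
  [X' → . X] has the dot before X: add [X → . c], [X → . L C c], [X → . L]
  [X → . L C c] has the dot before L: add [L → . g X]
No further items can be added.

I₀ = { [L → . g X], [X → . L C c], [X → . L], [X → . c], [X' → . X] }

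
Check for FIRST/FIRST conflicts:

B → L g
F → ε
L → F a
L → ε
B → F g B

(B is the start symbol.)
Yes. B → L g / B → F g B on { 'g' }

A FIRST/FIRST conflict occurs when two productions N → α and N → β for the same non-terminal have FIRST(α) ∩ FIRST(β) ≠ ∅ (with ε ∈ FIRST of a nullable right-hand side, so two nullable alternatives also conflict).

FIRST sets of the non-terminals at (or reachable through a nullable prefix from) the front of some alternative:
  FIRST(L) = { 'a', ε }
  FIRST(F) = { ε }

Productions for B:
  B → L g: FIRST = { 'a', 'g' }
  B → F g B: FIRST = { 'g' }
Productions for L:
  L → F a: FIRST = { 'a' }
  L → ε: FIRST = { ε }
F has only one production, so no FIRST/FIRST conflict is possible there.

Conflict for B: B → L g and B → F g B
  Overlap: { 'g' }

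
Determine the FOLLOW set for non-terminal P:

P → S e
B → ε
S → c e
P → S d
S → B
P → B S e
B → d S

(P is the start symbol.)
{ $ }

To compute FOLLOW(P), find every occurrence of P on a right-hand side N → α P β: add FIRST(β) \ {ε}, and if β is empty or nullable also add FOLLOW(N). Iterate to a fixed point.

P is the start symbol, so $ ∈ FOLLOW(P).
P does not occur on any right-hand side.

Taking the union: FOLLOW(P) = { $ }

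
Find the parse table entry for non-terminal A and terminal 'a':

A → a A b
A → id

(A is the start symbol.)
A → a A b

To find M[A, 'a'], we find productions for A where 'a' is in the predict set (PREDICT(N → α) = (FIRST(α) \ {ε}) ∪ (FOLLOW(N) if α ⇒* ε)).

A → a A b: PREDICT = { 'a' }
  'a' is in predict set, so this production goes in M[A, 'a']
A → id: PREDICT = { 'id' }

M[A, 'a'] = A → a A b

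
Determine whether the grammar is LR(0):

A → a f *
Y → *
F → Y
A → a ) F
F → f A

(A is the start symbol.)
A grammar is LR(0) if no state in the canonical LR(0) collection has:
  - both a shift item (dot before a terminal) and a complete item (shift-reduce conflict), or
  - two or more complete items (reduce-reduce conflict; the accept item [A' → A .] counts as a complete item here).

Augment with A' → A and build the canonical LR(0) collection (I0 = CLOSURE({[A' → . A]}), then GOTO on every symbol after a dot until no new states appear). It has 11 states:
  I0: { [A → . a ) F], [A → . a f *], [A' → . A] }  — shift
  I1: { [A' → A .] }  — accept
  I2: { [A → a . ) F], [A → a . f *] }  — shift
  I3: { [A → a ) . F], [F → . Y], [F → . f A], [Y → . *] }  — shift
  I4: { [A → a f . *] }  — shift
  I5: { [A → a f * .] }  — reduce
  I6: { [Y → * .] }  — reduce
  I7: { [A → a ) F .] }  — reduce
  I8: { [F → Y .] }  — reduce
  I9: { [A → . a ) F], [A → . a f *], [F → f . A] }  — shift
  I10: { [F → f A .] }  — reduce

Every state is either a pure shift/goto state or contains exactly one complete item and nothing to shift — no conflicts. The grammar is LR(0).

Answer: Yes, the grammar is LR(0)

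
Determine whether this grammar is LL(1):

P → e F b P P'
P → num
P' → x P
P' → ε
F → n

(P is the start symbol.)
No. Predict set conflict for P': { 'x' }

Relevant sets:
  FOLLOW(P') = { $, 'x' }

For P:
  PREDICT(P → e F b P P') = { 'e' }
  PREDICT(P → num) = { 'num' }
For P':
  PREDICT(P' → x P) = { 'x' }
  PREDICT(P' → ε) = { $, 'x' }
F has a single production, so nothing to check there.

Conflict found: Predict set conflict for P': { 'x' }
The grammar is NOT LL(1).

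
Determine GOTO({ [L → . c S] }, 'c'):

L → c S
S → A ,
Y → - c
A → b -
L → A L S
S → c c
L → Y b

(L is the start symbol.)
{ [A → . b -], [L → c . S], [S → . A ,], [S → . c c] }

GOTO(I, 'c') = CLOSURE({ [A → αX.β] : [A → α.Xβ] ∈ I, X = 'c' })

Items with dot before 'c', with the dot advanced:
  [L → . c S] → [L → c . S]
Closure of the advanced items:
  [L → c . S] has the dot before S: add [S → . A ,], [S → . c c]
  [S → . A ,] has the dot before A: add [A → . b -]

GOTO = { [A → . b -], [L → c . S], [S → . A ,], [S → . c c] }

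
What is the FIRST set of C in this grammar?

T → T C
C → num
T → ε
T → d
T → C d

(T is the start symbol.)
To compute FIRST(C), examine every production with C on the left-hand side, reading each right-hand side left to right until a non-nullable symbol is reached.

From C → num:
  - num is a terminal: add 'num' and stop

Collecting: FIRST(C) = { 'num' }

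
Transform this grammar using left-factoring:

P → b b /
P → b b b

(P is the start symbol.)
Left-factoring transforms A → αβ₁ | αβ₂ into A → αA' and A' → β₁ | β₂
(α is the longest common prefix among the alternatives). Repeat until
no nonterminal has two alternatives with a common prefix.

Round 1: P has alternatives sharing prefix 'b b'. Introduce P': P → b b P'
  Add: P' → /
  Add: P' → b

No remaining common prefixes — done.

Resulting grammar:
P → b b P'
P' → /
P' → b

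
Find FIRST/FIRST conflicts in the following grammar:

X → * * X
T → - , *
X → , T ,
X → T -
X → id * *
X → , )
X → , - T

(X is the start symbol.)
Yes. X → ',' T ',' / X → ',' ')' on { ',' }; X → ',' T ',' / X → ',' '-' T on { ',' }; X → ',' ')' / X → ',' '-' T on { ',' }

A FIRST/FIRST conflict occurs when two productions N → α and N → β for the same non-terminal have FIRST(α) ∩ FIRST(β) ≠ ∅ (with ε ∈ FIRST of a nullable right-hand side, so two nullable alternatives also conflict).

FIRST sets of the non-terminals at (or reachable through a nullable prefix from) the front of some alternative:
  FIRST(T) = { '-' }

Productions for X:
  X → * * X: FIRST = { '*' }
  X → , T ,: FIRST = { ',' }
  X → T -: FIRST = { '-' }
  X → id * *: FIRST = { 'id' }
  X → , ): FIRST = { ',' }
  X → , - T: FIRST = { ',' }
T has only one production, so no FIRST/FIRST conflict is possible there.

Conflict for X: X → , T , and X → , )
  Overlap: { ',' }
Conflict for X: X → , T , and X → , - T
  Overlap: { ',' }
Conflict for X: X → , ) and X → , - T
  Overlap: { ',' }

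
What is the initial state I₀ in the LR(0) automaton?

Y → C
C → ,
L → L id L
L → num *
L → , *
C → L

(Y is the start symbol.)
{ [C → . ,], [C → . L], [L → . , *], [L → . L id L], [L → . num *], [Y → . C], [Y' → . Y] }

First, augment the grammar with Y' → Y
I₀ = CLOSURE({ [Y' → . Y] }):
  [Y' → . Y] has the dot before Y: add [Y → . C]
  [Y → . C] has the dot before C: add [C → . ,], [C → . L]
  [C → . L] has the dot before L: add [L → . L id L], [L → . num *], [L → . , *]
No further items can be added.

I₀ = { [C → . ,], [C → . L], [L → . , *], [L → . L id L], [L → . num *], [Y → . C], [Y' → . Y] }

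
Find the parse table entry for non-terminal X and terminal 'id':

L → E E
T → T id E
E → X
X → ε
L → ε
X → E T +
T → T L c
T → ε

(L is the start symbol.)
X → ε, X → E T +

To find M[X, 'id'], we find productions for X where 'id' is in the predict set (PREDICT(N → α) = (FIRST(α) \ {ε}) ∪ (FOLLOW(N) if α ⇒* ε)).

Relevant sets:
  FIRST(E) = { '+', 'c', 'id', ε }
  FIRST(T) = { '+', 'c', 'id', ε }
  FOLLOW(X) = { $, '+', 'c', 'id' }

X → ε: PREDICT = { $, '+', 'c', 'id' }
  'id' is in predict set, so this production goes in M[X, 'id']
X → E T +: PREDICT = { '+', 'c', 'id' }
  'id' is in predict set, so this production goes in M[X, 'id']

M[X, 'id'] = X → ε, X → E T +  (a multiply-defined cell — the grammar is not LL(1))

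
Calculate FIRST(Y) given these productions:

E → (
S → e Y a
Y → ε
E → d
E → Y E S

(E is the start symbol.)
From Y → ε:
  - ε-production, so ε ∈ FIRST(Y)

Collecting: FIRST(Y) = { ε }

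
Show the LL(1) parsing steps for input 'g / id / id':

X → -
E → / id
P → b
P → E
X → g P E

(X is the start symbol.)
Stack is shown with the top on the left.

Stack     Input          Action
-------------------------------
X $       g / id / id $  output X → g P E
g P E $   g / id / id $  match 'g'
P E $     / id / id $    output P → E
E E $     / id / id $    output E → / id
/ id E $  / id / id $    match '/'
id E $    id / id $      match 'id'
E $       / id $         output E → / id
/ id $    / id $         match '/'
id $      id $           match 'id'
$         $              accept

The string is accepted.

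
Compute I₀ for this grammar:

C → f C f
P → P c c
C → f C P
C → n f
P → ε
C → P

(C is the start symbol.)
First, augment the grammar with C' → C
I₀ = CLOSURE({ [C' → . C] }):
  [C' → . C] has the dot before C: add [C → . f C f], [C → . f C P], [C → . n f], [C → . P]
  [C → . P] has the dot before P: add [P → . P c c], [P → .]
No further items can be added.

I₀ = { [C → . P], [C → . f C P], [C → . f C f], [C → . n f], [C' → . C], [P → . P c c], [P → .] }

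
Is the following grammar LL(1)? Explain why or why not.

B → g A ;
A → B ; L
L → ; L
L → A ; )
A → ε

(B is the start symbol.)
A grammar is LL(1) if for each non-terminal N with multiple productions, the predict sets of those productions are pairwise disjoint, where PREDICT(N → α) = (FIRST(α) \ {ε}) ∪ (FOLLOW(N) if α ⇒* ε).

Relevant sets:
  FIRST(B) = { 'g' }
  FIRST(A) = { 'g', ε }
  FOLLOW(A) = { ';' }

For A:
  PREDICT(A → B ';' L) = { 'g' }
  PREDICT(A → ε) = { ';' }
For L:
  PREDICT(L → ';' L) = { ';' }
  PREDICT(L → A ';' ')') = { ';', 'g' }
B has a single production, so nothing to check there.

Conflict found: Predict set conflict for L: { ';' }
The grammar is NOT LL(1).

Answer: No. Predict set conflict for L: { ';' }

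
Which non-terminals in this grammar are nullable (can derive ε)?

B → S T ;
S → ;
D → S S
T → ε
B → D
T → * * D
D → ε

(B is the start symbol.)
ε-productions: T → ε, D → ε
So T, D are immediately nullable.
B → D: every symbol on the right is nullable, so B is nullable too.
No further non-terminal can be added: every production for the remaining non-terminals contains a terminal or a non-nullable non-terminal.
Nullable = { 'B', 'D', 'T' }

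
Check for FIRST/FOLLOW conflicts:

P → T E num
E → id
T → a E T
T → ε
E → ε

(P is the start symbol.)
Yes. E → id with FOLLOW(E) on { 'id' }

A FIRST/FOLLOW conflict occurs when a non-terminal N has a nullable alternative N → β (β ⇒* ε) and another alternative N → α with FIRST(α) ∩ FOLLOW(N) ≠ ∅: on such a lookahead the parser cannot decide between expanding α and letting N vanish via β.

Nullable non-terminals: E, T.

E: nullable alternative(s) E → ε; FOLLOW(E) = { 'a', 'id', 'num' }
  E → id: FIRST \ {ε} = { 'id' } — overlaps FOLLOW(E) on { 'id' }: CONFLICT
  E → ε: FIRST \ {ε} = { } — this is the only nullable alternative, skip

T: nullable alternative(s) T → ε; FOLLOW(T) = { 'id', 'num' }
  T → a E T: FIRST \ {ε} = { 'a' } — disjoint from FOLLOW(T)
  T → ε: FIRST \ {ε} = { } — this is the only nullable alternative, skip

P has no nullable alternative, so no FIRST/FOLLOW check is needed there.

So the grammar has 1 FIRST/FOLLOW conflict (marked CONFLICT above).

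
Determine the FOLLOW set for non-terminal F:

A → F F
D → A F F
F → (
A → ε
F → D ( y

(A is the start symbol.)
To compute FOLLOW(F), find every occurrence of F on a right-hand side N → α F β: add FIRST(β) \ {ε}, and if β is empty or nullable also add FOLLOW(N). Iterate to a fixed point.

In A → F F: F is followed by F, add FIRST(F) \ {ε} = { '(' }
In A → F F: F is at the end, add FOLLOW(A)
In D → A F F: F is followed by F, add FIRST(F) \ {ε} = { '(' }
In D → A F F: F is at the end, add FOLLOW(D)

The FOLLOW sets referred to above (computed the same way, to a fixed point):
  FOLLOW(A) = { $, '(' }
  FOLLOW(D) = { '(' }

Taking the union: FOLLOW(F) = { $, '(' }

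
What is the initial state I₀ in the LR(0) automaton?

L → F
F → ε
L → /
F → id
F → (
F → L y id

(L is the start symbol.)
{ [F → . (], [F → . L y id], [F → . id], [F → .], [L → . /], [L → . F], [L' → . L] }

First, augment the grammar with L' → L
I₀ = CLOSURE({ [L' → . L] }):
  [L' → . L] has the dot before L: add [L → . F], [L → . /]
  [L → . F] has the dot before F: add [F → .], [F → . id], [F → . (], [F → . L y id]
No further items can be added.

I₀ = { [F → . (], [F → . L y id], [F → . id], [F → .], [L → . /], [L → . F], [L' → . L] }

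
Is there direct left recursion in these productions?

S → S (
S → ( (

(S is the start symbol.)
Yes, S is left-recursive

Direct left recursion occurs when N → N α for some non-terminal N (the right-hand side begins with the left-hand side itself).

S → S (: LEFT RECURSIVE (starts with S)
S → ( (: starts with '('

The grammar has direct left recursion on: S.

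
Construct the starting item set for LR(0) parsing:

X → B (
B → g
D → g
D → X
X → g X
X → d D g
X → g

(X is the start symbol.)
First, augment the grammar with X' → X
I₀ = CLOSURE({ [X' → . X] }):
  [X' → . X] has the dot before X: add [X → . B (], [X → . g X], [X → . d D g], [X → . g]
  [X → . B (] has the dot before B: add [B → . g]
No further items can be added.

I₀ = { [B → . g], [X → . B (], [X → . d D g], [X → . g X], [X → . g], [X' → . X] }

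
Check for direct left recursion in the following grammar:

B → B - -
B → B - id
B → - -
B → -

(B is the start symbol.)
Yes, B is left-recursive

Direct left recursion occurs when N → N α for some non-terminal N (the right-hand side begins with the left-hand side itself).

B → B - -: LEFT RECURSIVE (starts with B)
B → B - id: LEFT RECURSIVE (starts with B)
B → - -: starts with '-'
B → -: starts with '-'

The grammar has direct left recursion on: B.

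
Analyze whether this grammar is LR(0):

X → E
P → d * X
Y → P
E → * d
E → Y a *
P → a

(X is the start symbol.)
Yes, the grammar is LR(0)

A grammar is LR(0) if no state in the canonical LR(0) collection has:
  - both a shift item (dot before a terminal) and a complete item (shift-reduce conflict), or
  - two or more complete items (reduce-reduce conflict; the accept item [X' → X .] counts as a complete item here).

Augment with X' → X and build the canonical LR(0) collection (I0 = CLOSURE({[X' → . X]}), then GOTO on every symbol after a dot until no new states appear). It has 13 states:
  I0: { [E → . * d], [E → . Y a *], [P → . a], [P → . d * X], [X → . E], [X' → . X], [Y → . P] }  — shift
  I1: { [E → * . d] }  — shift
  I2: { [X → E .] }  — reduce
  I3: { [Y → P .] }  — reduce
  I4: { [X' → X .] }  — accept
  I5: { [E → Y . a *] }  — shift
  I6: { [P → a .] }  — reduce
  I7: { [P → d . * X] }  — shift
  I8: { [E → . * d], [E → . Y a *], [P → . a], [P → . d * X], [P → d * . X], [X → . E], [Y → . P] }  — shift
  I9: { [P → d * X .] }  — reduce
  I10: { [E → Y a . *] }  — shift
  I11: { [E → Y a * .] }  — reduce
  I12: { [E → * d .] }  — reduce

Every state is either a pure shift/goto state or contains exactly one complete item and nothing to shift — no conflicts. The grammar is LR(0).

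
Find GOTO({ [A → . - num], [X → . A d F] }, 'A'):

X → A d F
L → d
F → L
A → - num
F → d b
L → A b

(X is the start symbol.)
GOTO(I, 'A') = CLOSURE({ [A → αX.β] : [A → α.Xβ] ∈ I, X = 'A' })

Items with dot before 'A', with the dot advanced:
  [X → . A d F] → [X → A . d F]
Closure adds nothing (no advanced item has the dot before a non-terminal).

GOTO = { [X → A . d F] }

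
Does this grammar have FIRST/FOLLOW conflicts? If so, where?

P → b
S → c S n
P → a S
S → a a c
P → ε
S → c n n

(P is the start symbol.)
No FIRST/FOLLOW conflicts.

Nullable non-terminals: P.

P: nullable alternative(s) P → ε; FOLLOW(P) = { $ }
  P → b: FIRST \ {ε} = { 'b' } — disjoint from FOLLOW(P)
  P → a S: FIRST \ {ε} = { 'a' } — disjoint from FOLLOW(P)
  P → ε: FIRST \ {ε} = { } — this is the only nullable alternative, skip

S has no nullable alternative, so no FIRST/FOLLOW check is needed there.

No FIRST/FOLLOW conflicts found.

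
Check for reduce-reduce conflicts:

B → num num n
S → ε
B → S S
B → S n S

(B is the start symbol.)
Augment with B' → B and build the canonical LR(0) collection (I0 = CLOSURE({[B' → . B]}), then GOTO on every symbol after a dot until no new states appear). It has 9 states:
  I0: { [B → . S S], [B → . S n S], [B → . num num n], [B' → . B], [S → .] }  — shift, reduce
  I1: { [B' → B .] }  — accept
  I2: { [B → S . S], [B → S . n S], [S → .] }  — shift, reduce
  I3: { [B → num . num n] }  — shift
  I4: { [B → num num . n] }  — shift
  I5: { [B → num num n .] }  — reduce
  I6: { [B → S S .] }  — reduce
  I7: { [B → S n . S], [S → .] }  — reduce
  I8: { [B → S n S .] }  — reduce

No state contains more than one complete item.

Answer: No reduce-reduce conflicts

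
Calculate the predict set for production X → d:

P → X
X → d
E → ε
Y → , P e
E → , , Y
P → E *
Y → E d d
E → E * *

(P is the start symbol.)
{ 'd' }

PREDICT(X → d) = (FIRST(RHS) \ {ε}) ∪ (FOLLOW(X) if ε ∈ FIRST(RHS), i.e. RHS ⇒* ε)
FIRST(d) = { 'd' }
ε ∉ FIRST(d), so FOLLOW(X) is not added.
PREDICT(X → d) = { 'd' }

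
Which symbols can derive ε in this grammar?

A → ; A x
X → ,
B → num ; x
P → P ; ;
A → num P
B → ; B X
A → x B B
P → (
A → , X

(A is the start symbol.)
None

A non-terminal is nullable if it can derive ε (the empty string): either it has an ε-production, or it has a production whose right-hand side consists entirely of nullable non-terminals.

There are no ε-productions, so no non-terminal can derive ε.
No non-terminals are nullable.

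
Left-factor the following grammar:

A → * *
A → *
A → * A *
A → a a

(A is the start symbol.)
A → * A'
A' → *
A' → ε
A' → A *
A → a a

Left-factoring transforms A → αβ₁ | αβ₂ into A → αA' and A' → β₁ | β₂
(α is the longest common prefix among the alternatives). Repeat until
no nonterminal has two alternatives with a common prefix.

Round 1: A has alternatives sharing prefix '*'. Introduce A': A → * A'
  Add: A' → *
  Add: A' → ε
  Add: A' → A *

No remaining common prefixes — done.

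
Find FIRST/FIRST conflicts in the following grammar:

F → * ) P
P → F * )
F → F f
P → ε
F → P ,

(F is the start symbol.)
A FIRST/FIRST conflict occurs when two productions N → α and N → β for the same non-terminal have FIRST(α) ∩ FIRST(β) ≠ ∅ (with ε ∈ FIRST of a nullable right-hand side, so two nullable alternatives also conflict).

FIRST sets of the non-terminals at (or reachable through a nullable prefix from) the front of some alternative:
  FIRST(F) = { '*', ',' }
  FIRST(P) = { '*', ',', ε }

Productions for F:
  F → * ) P: FIRST = { '*' }
  F → F f: FIRST = { '*', ',' }
  F → P ,: FIRST = { '*', ',' }
Productions for P:
  P → F * ): FIRST = { '*', ',' }
  P → ε: FIRST = { ε }

Conflict for F: F → * ) P and F → F f
  Overlap: { '*' }
Conflict for F: F → * ) P and F → P ,
  Overlap: { '*' }
Conflict for F: F → F f and F → P ,
  Overlap: { '*', ',' }

Answer: Yes. F → '*' ')' P / F → F f on { '*' }; F → '*' ')' P / F → P ',' on { '*' }; F → F f / F → P ',' on { '*', ',' }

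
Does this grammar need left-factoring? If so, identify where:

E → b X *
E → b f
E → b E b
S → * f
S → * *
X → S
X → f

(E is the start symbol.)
Yes, E has productions with common prefix 'b'; S has productions with common prefix '*'

Left-factoring is needed when two productions for the same non-terminal
share a common prefix on the right-hand side.

Productions for E:
  E → b X *
  E → b f
  E → b E b
Productions for S:
  S → * f
  S → * *
Productions for X:
  X → S
  X → f

Found common prefix 'b' in productions for E
Found common prefix '*' in productions for S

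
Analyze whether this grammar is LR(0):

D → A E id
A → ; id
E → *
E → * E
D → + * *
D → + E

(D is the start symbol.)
No. Shift-reduce conflict between [E → * .] and [E → . *]

Augment with D' → D and build the canonical LR(0) collection (I0 = CLOSURE({[D' → . D]}), then GOTO on every symbol after a dot until no new states appear). It has 13 states:
  I0: { [A → . ; id], [D → . + * *], [D → . + E], [D → . A E id], [D' → . D] }  — shift
  I1: { [D → + . * *], [D → + . E], [E → . * E], [E → . *] }  — shift
  I2: { [A → ; . id] }  — shift
  I3: { [D → A . E id], [E → . * E], [E → . *] }  — shift
  I4: { [D' → D .] }  — accept
  I5: { [E → * . E], [E → * .], [E → . * E], [E → . *] }  — shift, reduce
  I6: { [D → A E . id] }  — shift
  I7: { [D → A E id .] }  — reduce
  I8: { [E → * E .] }  — reduce
  I9: { [A → ; id .] }  — reduce
  I10: { [D → + * . *], [E → * . E], [E → * .], [E → . * E], [E → . *] }  — shift, reduce
  I11: { [D → + E .] }  — reduce
  I12: { [D → + * * .], [E → * . E], [E → * .], [E → . * E], [E → . *] }  — shift, 2 reduces

Conflict in state I5:
  Shift-reduce conflict between [E → * .] and [E → . *]
So the grammar is NOT LR(0).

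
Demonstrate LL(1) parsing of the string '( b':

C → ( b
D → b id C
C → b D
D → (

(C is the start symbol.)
LL(1) parsing maintains a stack (initially the start symbol over $) and the input. At each step: if the stack top is a terminal, match it against the current input token; if it is a non-terminal N, replace it with the RHS of M[N, lookahead] (the unique production whose predict set contains the lookahead).

Stack is shown with the top on the left.

Stack  Input  Action
--------------------
C $    ( b $  output C → ( b
( b $  ( b $  match '('
b $    b $    match 'b'
$      $      accept

The string is accepted.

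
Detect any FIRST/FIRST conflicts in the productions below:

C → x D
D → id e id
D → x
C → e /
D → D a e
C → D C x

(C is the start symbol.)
Yes. C → x D / C → D C x on { 'x' }; D → id e id / D → D a e on { 'id' }; D → x / D → D a e on { 'x' }

A FIRST/FIRST conflict occurs when two productions N → α and N → β for the same non-terminal have FIRST(α) ∩ FIRST(β) ≠ ∅ (with ε ∈ FIRST of a nullable right-hand side, so two nullable alternatives also conflict).

FIRST sets of the non-terminals at (or reachable through a nullable prefix from) the front of some alternative:
  FIRST(D) = { 'id', 'x' }

Productions for C:
  C → x D: FIRST = { 'x' }
  C → e /: FIRST = { 'e' }
  C → D C x: FIRST = { 'id', 'x' }
Productions for D:
  D → id e id: FIRST = { 'id' }
  D → x: FIRST = { 'x' }
  D → D a e: FIRST = { 'id', 'x' }

Conflict for C: C → x D and C → D C x
  Overlap: { 'x' }
Conflict for D: D → id e id and D → D a e
  Overlap: { 'id' }
Conflict for D: D → x and D → D a e
  Overlap: { 'x' }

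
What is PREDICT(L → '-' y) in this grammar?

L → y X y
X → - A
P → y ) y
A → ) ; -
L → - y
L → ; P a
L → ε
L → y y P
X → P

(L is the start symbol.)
PREDICT(L → '-' y) = (FIRST(RHS) \ {ε}) ∪ (FOLLOW(L) if ε ∈ FIRST(RHS), i.e. RHS ⇒* ε)
FIRST('-' y) = { '-' }
ε ∉ FIRST('-' y), so FOLLOW(L) is not added.
PREDICT(L → '-' y) = { '-' }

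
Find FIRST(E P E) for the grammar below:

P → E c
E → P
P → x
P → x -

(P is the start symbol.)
FIRST sets of the non-terminals involved (from the grammar, by fixed-point iteration):
  FIRST(E) = { 'x' }

To compute FIRST(E P E), process the symbols left to right:
Symbol E is a non-terminal. Add FIRST(E) \ {ε} = { 'x' }
E is not nullable (ε ∉ FIRST(E)), so stop here.
FIRST(E P E) = { 'x' }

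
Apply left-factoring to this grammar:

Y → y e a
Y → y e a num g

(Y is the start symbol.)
Left-factoring transforms A → αβ₁ | αβ₂ into A → αA' and A' → β₁ | β₂
(α is the longest common prefix among the alternatives). Repeat until
no nonterminal has two alternatives with a common prefix.

Round 1: Y has alternatives sharing prefix 'y e a'. Introduce Y': Y → y e a Y'
  Add: Y' → ε
  Add: Y' → num g

No remaining common prefixes — done.

Resulting grammar:
Y → y e a Y'
Y' → ε
Y' → num g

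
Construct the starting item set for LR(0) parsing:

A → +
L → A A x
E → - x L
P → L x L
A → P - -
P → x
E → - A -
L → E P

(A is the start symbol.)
First, augment the grammar with A' → A
I₀ = CLOSURE({ [A' → . A] }):
  [A' → . A] has the dot before A: add [A → . +], [A → . P - -]
  [A → . P - -] has the dot before P: add [P → . L x L], [P → . x]
  [P → . L x L] has the dot before L: add [L → . A A x], [L → . E P]
  [L → . E P] has the dot before E: add [E → . - x L], [E → . - A -]
No further items can be added.

I₀ = { [A → . +], [A → . P - -], [A' → . A], [E → . - A -], [E → . - x L], [L → . A A x], [L → . E P], [P → . L x L], [P → . x] }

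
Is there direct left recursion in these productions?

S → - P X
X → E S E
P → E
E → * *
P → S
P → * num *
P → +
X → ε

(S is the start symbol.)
Direct left recursion occurs when N → N α for some non-terminal N (the right-hand side begins with the left-hand side itself).

S → - P X: starts with '-'
X → E S E: starts with E
P → E: starts with E
E → * *: starts with '*'
P → S: starts with S
P → * num *: starts with '*'
P → +: starts with '+'
X → ε: starts with ε

No direct left recursion found.

Answer: No direct left recursion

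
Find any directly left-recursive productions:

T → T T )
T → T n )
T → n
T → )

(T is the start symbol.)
Direct left recursion occurs when N → N α for some non-terminal N (the right-hand side begins with the left-hand side itself).

T → T T ): LEFT RECURSIVE (starts with T)
T → T n ): LEFT RECURSIVE (starts with T)
T → n: starts with n
T → ): starts with ')'

The grammar has direct left recursion on: T.

Answer: Yes, T is left-recursive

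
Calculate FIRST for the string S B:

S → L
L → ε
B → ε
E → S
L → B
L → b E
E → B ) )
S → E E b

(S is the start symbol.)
FIRST sets of the non-terminals involved (from the grammar, by fixed-point iteration):
  FIRST(S) = { ')', 'b', ε }
  FIRST(B) = { ε }

To compute FIRST(S B), process the symbols left to right:
Symbol S is a non-terminal. Add FIRST(S) \ {ε} = { ')', 'b' }
S is nullable (ε ∈ FIRST(S)), continue to the next symbol.
Symbol B is a non-terminal. Add FIRST(B) \ {ε} = { }
B is nullable (ε ∈ FIRST(B)), continue to the next symbol.
All symbols are nullable, so ε is in the result.
FIRST(S B) = { ')', 'b', ε }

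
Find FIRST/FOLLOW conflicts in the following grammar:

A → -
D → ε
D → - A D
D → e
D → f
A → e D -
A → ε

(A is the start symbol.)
Nullable non-terminals: A, D.

A: nullable alternative(s) A → ε; FOLLOW(A) = { $, '-', 'e', 'f' }
  A → -: FIRST \ {ε} = { '-' } — overlaps FOLLOW(A) on { '-' }: CONFLICT
  A → e D -: FIRST \ {ε} = { 'e' } — overlaps FOLLOW(A) on { 'e' }: CONFLICT
  A → ε: FIRST \ {ε} = { } — this is the only nullable alternative, skip

D: nullable alternative(s) D → ε; FOLLOW(D) = { '-' }
  D → ε: FIRST \ {ε} = { } — this is the only nullable alternative, skip
  D → - A D: FIRST \ {ε} = { '-' } — overlaps FOLLOW(D) on { '-' }: CONFLICT
  D → e: FIRST \ {ε} = { 'e' } — disjoint from FOLLOW(D)
  D → f: FIRST \ {ε} = { 'f' } — disjoint from FOLLOW(D)

So the grammar has 3 FIRST/FOLLOW conflicts (marked CONFLICT above).

Answer: Yes. A → '-' with FOLLOW(A) on { '-' }; A → e D '-' with FOLLOW(A) on { 'e' }; D → '-' A D with FOLLOW(D) on { '-' }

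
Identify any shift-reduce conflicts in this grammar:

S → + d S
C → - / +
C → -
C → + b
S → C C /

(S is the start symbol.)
Yes — I2: [C → - .] vs [C → - . / +]

A shift-reduce conflict occurs when an LR(0) state has both:
  - a complete (reduce) item [A → α .] (dot at the end), and
  - a shift item [B → β . c γ] (dot before a terminal).

Augment with S' → S and build the canonical LR(0) collection (I0 = CLOSURE({[S' → . S]}), then GOTO on every symbol after a dot until no new states appear). It has 13 states:
  I0: { [C → . + b], [C → . - / +], [C → . -], [S → . + d S], [S → . C C /], [S' → . S] }  — shift
  I1: { [C → + . b], [S → + . d S] }  — shift
  I2: { [C → - . / +], [C → - .] }  — shift, reduce
  I3: { [C → . + b], [C → . - / +], [C → . -], [S → C . C /] }  — shift
  I4: { [S' → S .] }  — accept
  I5: { [C → + . b] }  — shift
  I6: { [S → C C . /] }  — shift
  I7: { [S → C C / .] }  — reduce
  I8: { [C → + b .] }  — reduce
  I9: { [C → - / . +] }  — shift
  I10: { [C → - / + .] }  — reduce
  I11: { [C → . + b], [C → . - / +], [C → . -], [S → + d . S], [S → . + d S], [S → . C C /] }  — shift
  I12: { [S → + d S .] }  — reduce

I2 contains reduce item [C → - .] and shift item [C → - . / +] — shift-reduce conflict.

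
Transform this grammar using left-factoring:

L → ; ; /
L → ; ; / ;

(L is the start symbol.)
Left-factoring transforms A → αβ₁ | αβ₂ into A → αA' and A' → β₁ | β₂
(α is the longest common prefix among the alternatives). Repeat until
no nonterminal has two alternatives with a common prefix.

Round 1: L has alternatives sharing prefix '; ; /'. Introduce L': L → ; ; / L'
  Add: L' → ε
  Add: L' → ;

No remaining common prefixes — done.

Resulting grammar:
L → ; ; / L'
L' → ε
L' → ;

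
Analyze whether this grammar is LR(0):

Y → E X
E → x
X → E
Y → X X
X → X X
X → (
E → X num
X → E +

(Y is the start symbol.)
No. Shift-reduce conflict between [X → E .] and [E → . x]

A grammar is LR(0) if no state in the canonical LR(0) collection has:
  - both a shift item (dot before a terminal) and a complete item (shift-reduce conflict), or
  - two or more complete items (reduce-reduce conflict; the accept item [Y' → Y .] counts as a complete item here).

Augment with Y' → Y and build the canonical LR(0) collection (I0 = CLOSURE({[Y' → . Y]}), then GOTO on every symbol after a dot until no new states appear). It has 12 states:
  I0: { [E → . X num], [E → . x], [X → . (], [X → . E +], [X → . E], [X → . X X], [Y → . E X], [Y → . X X], [Y' → . Y] }  — shift
  I1: { [X → ( .] }  — reduce
  I2: { [E → . X num], [E → . x], [X → . (], [X → . E +], [X → . E], [X → . X X], [X → E . +], [X → E .], [Y → E . X] }  — shift, reduce
  I3: { [E → . X num], [E → . x], [E → X . num], [X → . (], [X → . E +], [X → . E], [X → . X X], [X → X . X], [Y → X . X] }  — shift
  I4: { [Y' → Y .] }  — accept
  I5: { [E → x .] }  — reduce
  I6: { [X → E . +], [X → E .] }  — shift, reduce
  I7: { [E → . X num], [E → . x], [E → X . num], [X → . (], [X → . E +], [X → . E], [X → . X X], [X → X . X], [X → X X .], [Y → X X .] }  — shift, 2 reduces
  I8: { [E → X num .] }  — reduce
  I9: { [E → . X num], [E → . x], [E → X . num], [X → . (], [X → . E +], [X → . E], [X → . X X], [X → X . X], [X → X X .] }  — shift, reduce
  I10: { [X → E + .] }  — reduce
  I11: { [E → . X num], [E → . x], [E → X . num], [X → . (], [X → . E +], [X → . E], [X → . X X], [X → X . X], [Y → E X .] }  — shift, reduce

Conflict in state I2:
  Shift-reduce conflict between [X → E .] and [E → . x]
So the grammar is NOT LR(0).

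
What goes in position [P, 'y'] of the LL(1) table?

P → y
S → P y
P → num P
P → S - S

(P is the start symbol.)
P → y, P → S - S

To find M[P, 'y'], we find productions for P where 'y' is in the predict set (PREDICT(N → α) = (FIRST(α) \ {ε}) ∪ (FOLLOW(N) if α ⇒* ε)).

Relevant sets:
  FIRST(S) = { 'num', 'y' }

P → y: PREDICT = { 'y' }
  'y' is in predict set, so this production goes in M[P, 'y']
P → num P: PREDICT = { 'num' }
P → S - S: PREDICT = { 'num', 'y' }
  'y' is in predict set, so this production goes in M[P, 'y']

M[P, 'y'] = P → y, P → S - S  (a multiply-defined cell — the grammar is not LL(1))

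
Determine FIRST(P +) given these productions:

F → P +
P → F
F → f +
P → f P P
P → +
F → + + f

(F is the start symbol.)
FIRST sets of the non-terminals involved (from the grammar, by fixed-point iteration):
  FIRST(P) = { '+', 'f' }

To compute FIRST(P +), process the symbols left to right:
Symbol P is a non-terminal. Add FIRST(P) \ {ε} = { '+', 'f' }
P is not nullable (ε ∉ FIRST(P)), so stop here.
FIRST(P +) = { '+', 'f' }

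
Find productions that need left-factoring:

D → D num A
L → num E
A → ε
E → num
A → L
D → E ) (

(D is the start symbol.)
Left-factoring is needed when two productions for the same non-terminal
share a common prefix on the right-hand side.

Productions for D:
  D → D num A
  D → E ) (
Productions for A:
  A → ε
  A → L

No common prefixes found.

Answer: No, left-factoring is not needed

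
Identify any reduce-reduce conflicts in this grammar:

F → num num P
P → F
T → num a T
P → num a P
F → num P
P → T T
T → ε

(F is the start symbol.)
Yes — I7: [F → num P .] vs [F → num num P .]; I10: [T → .] vs [T → num a T .]

A reduce-reduce conflict occurs when an LR(0) state has two complete items [A → α .] and [B → β .] — both call for a reduction, and with no lookahead the parser cannot choose between them.

Augment with F' → F and build the canonical LR(0) collection (I0 = CLOSURE({[F' → . F]}), then GOTO on every symbol after a dot until no new states appear). It has 16 states:
  I0: { [F → . num P], [F → . num num P], [F' → . F] }  — shift
  I1: { [F' → F .] }  — accept
  I2: { [F → . num P], [F → . num num P], [F → num . P], [F → num . num P], [P → . F], [P → . T T], [P → . num a P], [T → . num a T], [T → .] }  — shift, reduce
  I3: { [P → F .] }  — reduce
  I4: { [F → num P .] }  — reduce
  I5: { [P → T . T], [T → . num a T], [T → .] }  — shift, reduce
  I6: { [F → . num P], [F → . num num P], [F → num . P], [F → num . num P], [F → num num . P], [P → . F], [P → . T T], [P → . num a P], [P → num . a P], [T → . num a T], [T → .], [T → num . a T] }  — shift, reduce
  I7: { [F → num P .], [F → num num P .] }  — 2 reduces
  I8: { [F → . num P], [F → . num num P], [P → . F], [P → . T T], [P → . num a P], [P → num a . P], [T → . num a T], [T → .], [T → num a . T] }  — shift, reduce
  I9: { [P → num a P .] }  — reduce
  I10: { [P → T . T], [T → . num a T], [T → .], [T → num a T .] }  — shift, 2 reduces
  I11: { [F → . num P], [F → . num num P], [F → num . P], [F → num . num P], [P → . F], [P → . T T], [P → . num a P], [P → num . a P], [T → . num a T], [T → .], [T → num . a T] }  — shift, reduce
  I12: { [P → T T .] }  — reduce
  I13: { [T → num . a T] }  — shift
  I14: { [T → . num a T], [T → .], [T → num a . T] }  — shift, reduce
  I15: { [T → num a T .] }  — reduce

I7 contains complete items [F → num P .], [F → num num P .] — reduce-reduce conflict.
I10 contains complete items [T → .], [T → num a T .] — reduce-reduce conflict.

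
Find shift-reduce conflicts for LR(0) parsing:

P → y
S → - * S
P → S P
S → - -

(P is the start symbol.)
A shift-reduce conflict occurs when an LR(0) state has both:
  - a complete (reduce) item [A → α .] (dot at the end), and
  - a shift item [B → β . c γ] (dot before a terminal).

Augment with P' → P and build the canonical LR(0) collection (I0 = CLOSURE({[P' → . P]}), then GOTO on every symbol after a dot until no new states appear). It has 9 states:
  I0: { [P → . S P], [P → . y], [P' → . P], [S → . - * S], [S → . - -] }  — shift
  I1: { [S → - . * S], [S → - . -] }  — shift
  I2: { [P' → P .] }  — accept
  I3: { [P → . S P], [P → . y], [P → S . P], [S → . - * S], [S → . - -] }  — shift
  I4: { [P → y .] }  — reduce
  I5: { [P → S P .] }  — reduce
  I6: { [S → - * . S], [S → . - * S], [S → . - -] }  — shift
  I7: { [S → - - .] }  — reduce
  I8: { [S → - * S .] }  — reduce

No state contains both a complete item and a shift item.

Answer: No shift-reduce conflicts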